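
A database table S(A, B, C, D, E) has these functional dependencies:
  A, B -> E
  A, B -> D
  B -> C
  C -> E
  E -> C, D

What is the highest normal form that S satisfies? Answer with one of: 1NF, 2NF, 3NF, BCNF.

Candidate key: {A, B}. Prime attributes: {A, B}.
B -> C: {B}⁺ = {B, C, D, E}, which is not all of the attributes, so the left side is not a superkey — BCNF is violated.
B -> C has non-prime {C} on the right and a non-superkey on the left, so 3NF fails.
Since {B} ⊂ {A, B} and {B}⁺ ⊇ {C, D, E} with {C, D, E} non-prime, there is a partial dependency; 2NF fails.

1NF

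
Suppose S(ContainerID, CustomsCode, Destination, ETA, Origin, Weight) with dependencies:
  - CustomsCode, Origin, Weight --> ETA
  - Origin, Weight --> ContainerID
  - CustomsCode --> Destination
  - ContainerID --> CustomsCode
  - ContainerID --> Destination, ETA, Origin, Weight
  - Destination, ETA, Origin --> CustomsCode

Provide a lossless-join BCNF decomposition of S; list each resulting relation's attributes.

{ContainerID, CustomsCode, ETA, Origin, Weight}; {CustomsCode, Destination}

Candidate keys of the original relation: {ContainerID}, {Origin, Weight}.
Within {ContainerID, CustomsCode, Destination, ETA, Origin, Weight}: {CustomsCode}⁺ ∩ {ContainerID, CustomsCode, Destination, ETA, Origin, Weight} = {CustomsCode, Destination}, not the whole set, so CustomsCode --> Destination violates BCNF; decompose into {CustomsCode, Destination} and {ContainerID, CustomsCode, ETA, Origin, Weight}.
{CustomsCode, Destination}: every determinant is a superkey — BCNF.
{ContainerID, CustomsCode, ETA, Origin, Weight}: every determinant is a superkey — BCNF.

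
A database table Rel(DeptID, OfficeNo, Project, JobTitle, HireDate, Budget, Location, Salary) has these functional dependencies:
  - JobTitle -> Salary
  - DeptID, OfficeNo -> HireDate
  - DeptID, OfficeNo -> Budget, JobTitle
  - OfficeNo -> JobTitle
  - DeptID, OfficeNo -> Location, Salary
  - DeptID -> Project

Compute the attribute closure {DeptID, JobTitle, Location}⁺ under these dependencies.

Start with {DeptID, JobTitle, Location}.
JobTitle -> Salary applies; add {Salary} → now {DeptID, JobTitle, Location, Salary}.
DeptID -> Project applies; add {Project} → now {DeptID, JobTitle, Location, Project, Salary}.
No further FD applies.

{DeptID, JobTitle, Location, Project, Salary}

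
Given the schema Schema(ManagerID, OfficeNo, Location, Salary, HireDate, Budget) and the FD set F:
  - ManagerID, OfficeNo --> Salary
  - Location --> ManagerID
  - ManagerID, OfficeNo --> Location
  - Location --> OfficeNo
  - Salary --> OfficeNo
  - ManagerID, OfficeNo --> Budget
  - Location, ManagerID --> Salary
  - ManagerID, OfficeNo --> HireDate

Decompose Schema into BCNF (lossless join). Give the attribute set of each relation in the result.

Candidate keys of the original relation: {Location}, {ManagerID, OfficeNo}, {ManagerID, Salary}.
In {Budget, HireDate, Location, ManagerID, OfficeNo, Salary}, {Salary} is not a superkey ({Salary}⁺ restricted to this set is {OfficeNo, Salary}), so split on Salary --> OfficeNo into {OfficeNo, Salary} and {Budget, HireDate, Location, ManagerID, Salary}.
{OfficeNo, Salary} has no BCNF violation.
{Budget, HireDate, Location, ManagerID, Salary} has no BCNF violation.

{Budget, HireDate, Location, ManagerID, Salary}; {OfficeNo, Salary}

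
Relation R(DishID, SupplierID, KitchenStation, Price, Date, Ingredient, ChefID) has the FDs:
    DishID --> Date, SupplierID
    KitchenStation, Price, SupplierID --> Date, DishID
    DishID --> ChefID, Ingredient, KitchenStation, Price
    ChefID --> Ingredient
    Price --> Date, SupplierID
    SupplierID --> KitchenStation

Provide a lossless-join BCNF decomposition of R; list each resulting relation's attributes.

{ChefID, Date, DishID, Price, SupplierID}; {ChefID, Ingredient}; {KitchenStation, SupplierID}

Candidate keys of the original relation: {DishID}, {Price}.
In {ChefID, Date, DishID, Ingredient, KitchenStation, Price, SupplierID}, {ChefID} is not a superkey ({ChefID}⁺ restricted to this set is {ChefID, Ingredient}), so split on ChefID --> Ingredient into {ChefID, Ingredient} and {ChefID, Date, DishID, KitchenStation, Price, SupplierID}.
{ChefID, Ingredient} has no BCNF violation.
In {ChefID, Date, DishID, KitchenStation, Price, SupplierID}, {SupplierID} is not a superkey ({SupplierID}⁺ restricted to this set is {KitchenStation, SupplierID}), so split on SupplierID --> KitchenStation into {KitchenStation, SupplierID} and {ChefID, Date, DishID, Price, SupplierID}.
{KitchenStation, SupplierID} has no BCNF violation.
{ChefID, Date, DishID, Price, SupplierID} has no BCNF violation.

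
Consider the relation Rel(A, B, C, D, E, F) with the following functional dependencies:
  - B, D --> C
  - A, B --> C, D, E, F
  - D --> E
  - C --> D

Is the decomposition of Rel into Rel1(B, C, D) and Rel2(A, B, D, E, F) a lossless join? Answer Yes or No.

Yes

Rel1 ∩ Rel2 = {B, D}; its closure under F is {B, C, D, E}.
Since Rel1 ⊆ {B, C, D, E}, the intersection is a superkey of Rel1; the decomposition is lossless.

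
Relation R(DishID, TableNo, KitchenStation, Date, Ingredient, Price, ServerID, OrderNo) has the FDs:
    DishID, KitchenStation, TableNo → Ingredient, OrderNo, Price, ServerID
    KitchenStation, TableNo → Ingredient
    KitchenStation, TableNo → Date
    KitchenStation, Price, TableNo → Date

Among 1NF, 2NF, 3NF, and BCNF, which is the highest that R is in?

1NF

Candidate key: {DishID, KitchenStation, TableNo}. Prime attributes: {DishID, KitchenStation, TableNo}.
KitchenStation, TableNo → Ingredient: {KitchenStation, TableNo}⁺ = {Date, Ingredient, KitchenStation, TableNo}, which is not all of the attributes, so the left side is not a superkey — BCNF is violated.
KitchenStation, TableNo → Ingredient determines the non-prime attribute {Ingredient} from a non-superkey — 3NF is violated.
{KitchenStation, TableNo} is a proper subset of the key {DishID, KitchenStation, TableNo}, and {KitchenStation, TableNo}⁺ contains the non-prime attributes {Date, Ingredient} — a partial dependency, so 2NF is violated.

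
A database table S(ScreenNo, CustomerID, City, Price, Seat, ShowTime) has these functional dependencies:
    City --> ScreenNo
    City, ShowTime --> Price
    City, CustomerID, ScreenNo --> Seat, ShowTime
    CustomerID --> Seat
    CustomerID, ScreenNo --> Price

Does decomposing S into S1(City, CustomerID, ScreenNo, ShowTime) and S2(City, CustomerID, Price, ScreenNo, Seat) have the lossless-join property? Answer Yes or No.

Yes

The shared attributes are {City, CustomerID, ScreenNo} and {City, CustomerID, ScreenNo}⁺ = {City, CustomerID, Price, ScreenNo, Seat, ShowTime}.
This includes all of S1, so the common attributes are a superkey of S1 — the join is lossless.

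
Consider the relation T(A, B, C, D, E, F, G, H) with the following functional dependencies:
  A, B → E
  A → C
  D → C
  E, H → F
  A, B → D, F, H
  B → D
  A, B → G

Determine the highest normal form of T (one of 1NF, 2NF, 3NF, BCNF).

Candidate key: {A, B}. Prime attributes: {A, B}.
A → C breaks BCNF: {A}⁺ = {A, C}, so {A} is not a superkey.
A → C determines the non-prime attribute {C} from a non-superkey — 3NF is violated.
Since {A} ⊂ {A, B} and {A}⁺ ⊇ {C} with {C} non-prime, there is a partial dependency; 2NF fails.

1NF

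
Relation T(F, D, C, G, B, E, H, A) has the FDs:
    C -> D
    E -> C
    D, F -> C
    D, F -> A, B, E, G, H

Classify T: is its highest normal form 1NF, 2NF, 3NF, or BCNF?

Candidate keys: {C, F}, {D, F}, {E, F}. Prime attributes: {C, D, E, F}.
C -> D: {C}⁺ = {C, D}, which is not all of the attributes, so the left side is not a superkey — BCNF is violated.
Since {D} ⊆ prime attributes and every other non-superkey FD also has a prime right side, the schema is in 3NF.

3NF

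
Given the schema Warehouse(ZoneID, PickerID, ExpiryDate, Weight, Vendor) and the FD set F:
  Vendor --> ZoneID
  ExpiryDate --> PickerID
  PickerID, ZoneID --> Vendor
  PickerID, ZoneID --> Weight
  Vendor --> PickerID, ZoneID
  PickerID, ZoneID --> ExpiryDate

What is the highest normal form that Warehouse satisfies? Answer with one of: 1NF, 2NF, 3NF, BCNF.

3NF

Candidate keys: {ExpiryDate, ZoneID}, {PickerID, ZoneID}, {Vendor}. Prime attributes: {ExpiryDate, PickerID, Vendor, ZoneID}.
For ExpiryDate --> PickerID we have {ExpiryDate}⁺ = {ExpiryDate, PickerID}; {ExpiryDate} is not a superkey, so BCNF fails.
Since {PickerID} ⊆ prime attributes and every other non-superkey FD also has a prime right side, the schema is in 3NF.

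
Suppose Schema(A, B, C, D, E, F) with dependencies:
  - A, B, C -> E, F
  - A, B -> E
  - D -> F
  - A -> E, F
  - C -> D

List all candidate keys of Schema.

Attributes never on any right-hand side: {A, B, C} — every candidate key must contain all of them.
{A, B, C}⁺ = {A, B, C, D, E, F}, which is every attribute, so {A, B, C} is a candidate key.
No other minimal set has full closure, so this is the only candidate key.

{A, B, C}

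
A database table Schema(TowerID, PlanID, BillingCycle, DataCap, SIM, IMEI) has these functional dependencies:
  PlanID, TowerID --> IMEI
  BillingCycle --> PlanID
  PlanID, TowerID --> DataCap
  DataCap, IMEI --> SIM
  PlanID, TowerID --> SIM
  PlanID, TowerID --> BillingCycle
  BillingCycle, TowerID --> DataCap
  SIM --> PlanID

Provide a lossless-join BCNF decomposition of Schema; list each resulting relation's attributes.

{BillingCycle, DataCap, IMEI, TowerID}; {BillingCycle, PlanID}; {DataCap, IMEI, SIM}

Candidate keys of the original relation: {BillingCycle, TowerID}, {DataCap, IMEI, TowerID}, {PlanID, TowerID}, {SIM, TowerID}.
In {BillingCycle, DataCap, IMEI, PlanID, SIM, TowerID}, {BillingCycle} is not a superkey ({BillingCycle}⁺ restricted to this set is {BillingCycle, PlanID}), so split on BillingCycle --> PlanID into {BillingCycle, PlanID} and {BillingCycle, DataCap, IMEI, SIM, TowerID}.
{BillingCycle, PlanID}: every determinant is a superkey — BCNF.
In {BillingCycle, DataCap, IMEI, SIM, TowerID}, {DataCap, IMEI} is not a superkey ({DataCap, IMEI}⁺ restricted to this set is {DataCap, IMEI, SIM}), so split on DataCap, IMEI --> SIM into {DataCap, IMEI, SIM} and {BillingCycle, DataCap, IMEI, TowerID}.
{DataCap, IMEI, SIM}: every determinant is a superkey — BCNF.
{BillingCycle, DataCap, IMEI, TowerID}: every determinant is a superkey — BCNF.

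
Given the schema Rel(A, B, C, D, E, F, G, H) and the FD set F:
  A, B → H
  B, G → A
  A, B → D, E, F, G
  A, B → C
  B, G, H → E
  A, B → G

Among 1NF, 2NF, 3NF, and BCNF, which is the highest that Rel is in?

BCNF

Candidate keys: {A, B}, {B, G}. Prime attributes: {A, B, G}.
Each dependency's left side is a superkey — BCNF holds.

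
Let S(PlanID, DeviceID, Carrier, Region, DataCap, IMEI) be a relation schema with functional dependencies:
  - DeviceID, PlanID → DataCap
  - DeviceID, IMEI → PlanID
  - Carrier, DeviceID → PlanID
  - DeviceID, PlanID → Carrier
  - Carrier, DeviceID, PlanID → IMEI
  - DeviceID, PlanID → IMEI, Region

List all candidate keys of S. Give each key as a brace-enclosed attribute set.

No FD produces {DeviceID}, so it must be in every candidate key.
Closure of {Carrier, DeviceID} is {Carrier, DataCap, DeviceID, IMEI, PlanID, Region}, the whole schema; {Carrier, DeviceID} is a candidate key.
Closure of {DeviceID, IMEI} is {Carrier, DataCap, DeviceID, IMEI, PlanID, Region}, the whole schema; {DeviceID, IMEI} is a candidate key.
Closure of {DeviceID, PlanID} is {Carrier, DataCap, DeviceID, IMEI, PlanID, Region}, the whole schema; {DeviceID, PlanID} is a candidate key.
No proper subset of any of these is a key, and no other minimal superkey exists.

{Carrier, DeviceID}, {DeviceID, IMEI}, {DeviceID, PlanID}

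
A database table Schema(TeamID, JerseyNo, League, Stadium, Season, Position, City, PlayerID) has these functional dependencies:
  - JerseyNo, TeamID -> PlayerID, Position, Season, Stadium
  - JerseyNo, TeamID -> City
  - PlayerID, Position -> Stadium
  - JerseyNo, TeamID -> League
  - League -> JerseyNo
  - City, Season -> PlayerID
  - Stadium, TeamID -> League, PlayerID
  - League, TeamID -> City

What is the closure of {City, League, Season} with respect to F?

Start with {City, League, Season}.
League -> JerseyNo applies; add {JerseyNo} → now {City, JerseyNo, League, Season}.
City, Season -> PlayerID applies; add {PlayerID} → now {City, JerseyNo, League, PlayerID, Season}.
No further FD applies.

{City, JerseyNo, League, PlayerID, Season}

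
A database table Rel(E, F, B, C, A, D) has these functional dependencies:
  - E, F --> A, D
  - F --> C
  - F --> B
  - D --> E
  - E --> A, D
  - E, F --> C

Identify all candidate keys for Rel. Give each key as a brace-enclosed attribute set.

{F} never appears on the right of any FD, so every key must include it.
{D, F}⁺ = {A, B, C, D, E, F} — all of the relation — so {D, F} is a candidate key.
{E, F}⁺ = {A, B, C, D, E, F} — all of the relation — so {E, F} is a candidate key.
No proper subset of any of these is a key, and no other minimal superkey exists.

{D, F}, {E, F}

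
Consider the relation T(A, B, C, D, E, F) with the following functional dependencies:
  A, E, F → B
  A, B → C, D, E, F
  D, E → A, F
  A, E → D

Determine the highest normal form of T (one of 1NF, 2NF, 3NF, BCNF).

BCNF

Candidate keys: {A, B}, {A, E}, {D, E}. Prime attributes: {A, B, D, E}.
The left-hand side of every FD is a superkey, so BCNF is satisfied.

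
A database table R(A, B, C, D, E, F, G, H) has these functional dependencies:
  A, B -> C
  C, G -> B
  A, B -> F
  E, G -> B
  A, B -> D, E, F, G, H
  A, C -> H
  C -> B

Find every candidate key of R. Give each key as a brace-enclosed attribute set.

{A, B}, {A, C}, {A, E, G}

No FD produces {A}, so it must be in every candidate key.
{A, B}⁺ = {A, B, C, D, E, F, G, H}, which is every attribute, so {A, B} is a candidate key.
{A, C}⁺ = {A, B, C, D, E, F, G, H}, which is every attribute, so {A, C} is a candidate key.
{A, E, G}⁺ = {A, B, C, D, E, F, G, H}, which is every attribute, so {A, E, G} is a candidate key.
Any other superkey properly contains one of these, so there are no further candidate keys.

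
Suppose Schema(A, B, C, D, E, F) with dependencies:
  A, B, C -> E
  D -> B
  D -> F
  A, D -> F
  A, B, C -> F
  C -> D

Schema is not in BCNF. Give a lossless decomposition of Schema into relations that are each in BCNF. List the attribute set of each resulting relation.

{A, C, E}; {B, D, F}; {C, D}

Candidate key of the original relation: {A, C}.
{A, B, C, D, E, F}: {D} determines {B, D, F} here but is not a superkey — split on D -> B, F, giving {B, D, F} and {A, C, D, E}.
{B, D, F} has no BCNF violation.
{A, C, D, E}: {C} determines {C, D} here but is not a superkey — split on C -> D, giving {C, D} and {A, C, E}.
{C, D} has no BCNF violation.
{A, C, E} has no BCNF violation.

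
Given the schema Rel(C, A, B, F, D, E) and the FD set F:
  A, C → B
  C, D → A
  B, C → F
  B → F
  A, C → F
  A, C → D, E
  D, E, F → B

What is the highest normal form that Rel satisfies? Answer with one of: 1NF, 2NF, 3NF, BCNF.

Candidate keys: {A, C}, {C, D}. Prime attributes: {A, C, D}.
B, C → F breaks BCNF: {B, C}⁺ = {B, C, F}, so {B, C} is not a superkey.
B, C → F determines the non-prime attribute {F} from a non-superkey — 3NF is violated.
No proper subset of a key has a non-prime attribute in its closure, so there is no partial dependency; 2NF holds.

2NF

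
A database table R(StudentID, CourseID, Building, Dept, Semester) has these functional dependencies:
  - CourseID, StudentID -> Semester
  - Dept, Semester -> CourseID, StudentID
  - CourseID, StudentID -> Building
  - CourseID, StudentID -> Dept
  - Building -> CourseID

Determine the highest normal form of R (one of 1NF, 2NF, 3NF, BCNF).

Candidate keys: {Building, StudentID}, {CourseID, StudentID}, {Dept, Semester}. Prime attributes: {Building, CourseID, Dept, Semester, StudentID}.
Building -> CourseID: {Building}⁺ = {Building, CourseID}, which is not all of the attributes, so the left side is not a superkey — BCNF is violated.
But every attribute on its right side ({CourseID}) is prime, and the same holds for every other non-superkey FD, so 3NF still holds.

3NF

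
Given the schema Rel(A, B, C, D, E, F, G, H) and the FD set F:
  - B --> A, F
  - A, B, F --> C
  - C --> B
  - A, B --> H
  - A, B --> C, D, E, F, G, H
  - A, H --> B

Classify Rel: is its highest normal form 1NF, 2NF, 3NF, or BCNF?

BCNF

Candidate keys: {A, H}, {B}, {C}. Prime attributes: {A, B, C, H}.
The left-hand side of every FD is a superkey, so BCNF is satisfied.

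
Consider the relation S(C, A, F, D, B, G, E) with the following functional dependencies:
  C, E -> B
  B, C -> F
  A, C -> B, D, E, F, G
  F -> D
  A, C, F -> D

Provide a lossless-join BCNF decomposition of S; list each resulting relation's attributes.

{A, C, E, G}; {B, C, E}; {B, C, F}; {D, F}

Candidate key of the original relation: {A, C}.
{A, B, C, D, E, F, G}: {C, E} determines {B, C, D, E, F} here but is not a superkey — split on C, E -> B, D, F, giving {B, C, D, E, F} and {A, C, E, G}.
{B, C, D, E, F}: {B, C} determines {B, C, D, F} here but is not a superkey — split on B, C -> D, F, giving {B, C, D, F} and {B, C, E}.
{B, C, D, F}: {F} determines {D, F} here but is not a superkey — split on F -> D, giving {D, F} and {B, C, F}.
{D, F} is in BCNF.
{B, C, F} is in BCNF.
{B, C, E} is in BCNF.
{A, C, E, G} is in BCNF.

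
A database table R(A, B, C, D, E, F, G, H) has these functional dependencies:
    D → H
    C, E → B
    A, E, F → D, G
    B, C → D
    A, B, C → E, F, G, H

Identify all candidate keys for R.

Attributes never on any right-hand side: {A, C} — every candidate key must contain all of them.
{A, B, C}⁺ = {A, B, C, D, E, F, G, H}, which is every attribute, so {A, B, C} is a candidate key.
{A, C, E}⁺ = {A, B, C, D, E, F, G, H}, which is every attribute, so {A, C, E} is a candidate key.
These are minimal and exhaustive — every other superkey contains one of them.

{A, B, C}, {A, C, E}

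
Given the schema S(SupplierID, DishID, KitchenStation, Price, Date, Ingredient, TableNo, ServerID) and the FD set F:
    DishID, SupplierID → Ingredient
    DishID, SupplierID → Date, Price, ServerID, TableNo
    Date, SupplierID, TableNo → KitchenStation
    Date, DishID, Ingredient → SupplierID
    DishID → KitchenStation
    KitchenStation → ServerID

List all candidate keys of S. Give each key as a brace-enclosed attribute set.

No FD produces {DishID}, so it must be in every candidate key.
{DishID, SupplierID}⁺ = {Date, DishID, Ingredient, KitchenStation, Price, ServerID, SupplierID, TableNo} — all of the relation — so {DishID, SupplierID} is a candidate key.
{Date, DishID, Ingredient}⁺ = {Date, DishID, Ingredient, KitchenStation, Price, ServerID, SupplierID, TableNo} — all of the relation — so {Date, DishID, Ingredient} is a candidate key.
Any other superkey properly contains one of these, so there are no further candidate keys.

{Date, DishID, Ingredient}, {DishID, SupplierID}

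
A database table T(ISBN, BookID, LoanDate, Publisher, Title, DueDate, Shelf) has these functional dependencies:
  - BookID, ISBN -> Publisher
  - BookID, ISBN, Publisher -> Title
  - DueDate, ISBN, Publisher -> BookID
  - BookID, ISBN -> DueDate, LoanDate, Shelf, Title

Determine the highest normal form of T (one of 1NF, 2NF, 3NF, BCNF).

BCNF

Candidate keys: {BookID, ISBN}, {DueDate, ISBN, Publisher}. Prime attributes: {BookID, DueDate, ISBN, Publisher}.
Every FD has a superkey on the left, so the relation is in BCNF.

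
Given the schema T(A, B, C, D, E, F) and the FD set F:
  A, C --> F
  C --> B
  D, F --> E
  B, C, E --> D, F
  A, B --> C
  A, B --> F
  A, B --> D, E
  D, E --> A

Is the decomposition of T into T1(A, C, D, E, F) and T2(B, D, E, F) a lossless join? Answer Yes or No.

Common attributes: {D, E, F}; their closure is {A, D, E, F}.
Neither T1 nor T2 is contained in that closure, so the decomposition is lossy.

No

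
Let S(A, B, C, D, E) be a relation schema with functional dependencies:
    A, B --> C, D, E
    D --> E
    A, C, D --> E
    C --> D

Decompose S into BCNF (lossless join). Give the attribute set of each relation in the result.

{A, B, C}; {C, D}; {D, E}

Candidate key of the original relation: {A, B}.
{A, B, C, D, E}: {D} determines {D, E} here but is not a superkey — split on D --> E, giving {D, E} and {A, B, C, D}.
{D, E}: every determinant is a superkey — BCNF.
{A, B, C, D}: {C} determines {C, D} here but is not a superkey — split on C --> D, giving {C, D} and {A, B, C}.
{C, D}: every determinant is a superkey — BCNF.
{A, B, C}: every determinant is a superkey — BCNF.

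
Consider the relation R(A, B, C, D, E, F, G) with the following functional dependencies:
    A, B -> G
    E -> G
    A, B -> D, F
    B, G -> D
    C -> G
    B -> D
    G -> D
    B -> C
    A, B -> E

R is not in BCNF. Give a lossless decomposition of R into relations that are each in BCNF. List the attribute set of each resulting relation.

{A, B, E, F}; {B, C}; {D, G}; {E, G}

Candidate key of the original relation: {A, B}.
In {A, B, C, D, E, F, G}, {E} is not a superkey ({E}⁺ restricted to this set is {D, E, G}), so split on E -> D, G into {D, E, G} and {A, B, C, E, F}.
In {D, E, G}, {G} is not a superkey ({G}⁺ restricted to this set is {D, G}), so split on G -> D into {D, G} and {E, G}.
{D, G} has no BCNF violation.
{E, G} has no BCNF violation.
In {A, B, C, E, F}, {B} is not a superkey ({B}⁺ restricted to this set is {B, C}), so split on B -> C into {B, C} and {A, B, E, F}.
{B, C} has no BCNF violation.
{A, B, E, F} has no BCNF violation.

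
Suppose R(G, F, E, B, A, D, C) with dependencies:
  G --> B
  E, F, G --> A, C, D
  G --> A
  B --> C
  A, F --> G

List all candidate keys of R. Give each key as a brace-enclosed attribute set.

{A, E, F}, {E, F, G}

Attributes never on any right-hand side: {E, F} — every candidate key must contain all of them.
{A, E, F} is a candidate key since {A, E, F}⁺ = {A, B, C, D, E, F, G} covers every attribute.
{E, F, G} is a candidate key since {E, F, G}⁺ = {A, B, C, D, E, F, G} covers every attribute.
Any other superkey properly contains one of these, so there are no further candidate keys.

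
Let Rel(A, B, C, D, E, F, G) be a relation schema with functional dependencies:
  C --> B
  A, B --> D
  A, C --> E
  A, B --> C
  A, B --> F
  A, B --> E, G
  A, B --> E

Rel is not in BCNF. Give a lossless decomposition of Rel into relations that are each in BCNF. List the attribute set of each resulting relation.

{A, C, D, E, F, G}; {B, C}

Candidate keys of the original relation: {A, B}, {A, C}.
In {A, B, C, D, E, F, G}, {C} is not a superkey ({C}⁺ restricted to this set is {B, C}), so split on C --> B into {B, C} and {A, C, D, E, F, G}.
{B, C} is in BCNF.
{A, C, D, E, F, G} is in BCNF.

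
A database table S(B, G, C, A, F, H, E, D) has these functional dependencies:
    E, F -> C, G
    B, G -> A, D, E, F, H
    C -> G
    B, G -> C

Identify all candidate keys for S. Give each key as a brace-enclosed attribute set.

{B, C}, {B, E, F}, {B, G}

Attributes never on any right-hand side: {B} — every candidate key must contain it.
{B, C}⁺ = {A, B, C, D, E, F, G, H}, which is every attribute, so {B, C} is a candidate key.
{B, G}⁺ = {A, B, C, D, E, F, G, H}, which is every attribute, so {B, G} is a candidate key.
{B, E, F}⁺ = {A, B, C, D, E, F, G, H}, which is every attribute, so {B, E, F} is a candidate key.
These are minimal and exhaustive — every other superkey contains one of them.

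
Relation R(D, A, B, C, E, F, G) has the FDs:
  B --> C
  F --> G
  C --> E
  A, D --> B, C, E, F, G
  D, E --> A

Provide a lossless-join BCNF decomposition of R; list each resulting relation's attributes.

{A, B, D, F}; {B, C}; {C, E}; {F, G}

Candidate keys of the original relation: {A, D}, {B, D}, {C, D}, {D, E}.
Within {A, B, C, D, E, F, G}: {B}⁺ ∩ {A, B, C, D, E, F, G} = {B, C, E}, not the whole set, so B --> C, E violates BCNF; decompose into {B, C, E} and {A, B, D, F, G}.
Within {B, C, E}: {C}⁺ ∩ {B, C, E} = {C, E}, not the whole set, so C --> E violates BCNF; decompose into {C, E} and {B, C}.
{C, E}: every determinant is a superkey — BCNF.
{B, C}: every determinant is a superkey — BCNF.
Within {A, B, D, F, G}: {F}⁺ ∩ {A, B, D, F, G} = {F, G}, not the whole set, so F --> G violates BCNF; decompose into {F, G} and {A, B, D, F}.
{F, G}: every determinant is a superkey — BCNF.
{A, B, D, F}: every determinant is a superkey — BCNF.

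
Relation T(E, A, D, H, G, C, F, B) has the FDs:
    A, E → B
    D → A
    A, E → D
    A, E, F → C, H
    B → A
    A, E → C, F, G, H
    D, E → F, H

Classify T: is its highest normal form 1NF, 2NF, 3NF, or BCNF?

Candidate keys: {A, E}, {B, E}, {D, E}. Prime attributes: {A, B, D, E}.
For D → A we have {D}⁺ = {A, D}; {D} is not a superkey, so BCNF fails.
Since {A} ⊆ prime attributes and every other non-superkey FD also has a prime right side, the schema is in 3NF.

3NF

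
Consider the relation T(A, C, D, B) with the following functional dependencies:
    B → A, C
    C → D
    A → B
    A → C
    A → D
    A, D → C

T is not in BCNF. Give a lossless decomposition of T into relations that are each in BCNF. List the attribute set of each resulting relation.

Candidate keys of the original relation: {A}, {B}.
Within {A, B, C, D}: {C}⁺ ∩ {A, B, C, D} = {C, D}, not the whole set, so C → D violates BCNF; decompose into {C, D} and {A, B, C}.
{C, D} is in BCNF.
{A, B, C} is in BCNF.

{A, B, C}; {C, D}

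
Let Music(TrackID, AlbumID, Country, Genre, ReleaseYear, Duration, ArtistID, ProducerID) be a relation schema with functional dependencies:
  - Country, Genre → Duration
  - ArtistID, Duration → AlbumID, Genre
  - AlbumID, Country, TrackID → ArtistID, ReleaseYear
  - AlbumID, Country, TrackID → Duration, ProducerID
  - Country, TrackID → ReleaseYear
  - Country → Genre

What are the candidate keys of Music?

{Country, TrackID} never appear on the right of any FD, so every key must include all of them.
{AlbumID, Country, TrackID}⁺ = {AlbumID, ArtistID, Country, Duration, Genre, ProducerID, ReleaseYear, TrackID}, which is every attribute, so {AlbumID, Country, TrackID} is a candidate key.
{ArtistID, Country, TrackID}⁺ = {AlbumID, ArtistID, Country, Duration, Genre, ProducerID, ReleaseYear, TrackID}, which is every attribute, so {ArtistID, Country, TrackID} is a candidate key.
These are minimal and exhaustive — every other superkey contains one of them.

{AlbumID, Country, TrackID}, {ArtistID, Country, TrackID}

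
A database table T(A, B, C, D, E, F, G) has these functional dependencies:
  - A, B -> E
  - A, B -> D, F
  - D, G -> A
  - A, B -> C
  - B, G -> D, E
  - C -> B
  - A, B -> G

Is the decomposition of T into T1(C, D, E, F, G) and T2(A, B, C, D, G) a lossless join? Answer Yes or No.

T1 ∩ T2 = {C, D, G}; its closure under F is {A, B, C, D, E, F, G}.
T1 is contained in that closure, so T1 ∩ T2 -> T1 holds and the join is lossless.

Yes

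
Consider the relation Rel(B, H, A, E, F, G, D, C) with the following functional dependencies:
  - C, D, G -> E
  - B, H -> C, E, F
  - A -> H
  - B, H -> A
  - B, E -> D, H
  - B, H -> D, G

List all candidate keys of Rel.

{B} never appears on the right of any FD, so every key must include it.
{A, B} is a candidate key since {A, B}⁺ = {A, B, C, D, E, F, G, H} covers every attribute.
{B, E} is a candidate key since {B, E}⁺ = {A, B, C, D, E, F, G, H} covers every attribute.
{B, H} is a candidate key since {B, H}⁺ = {A, B, C, D, E, F, G, H} covers every attribute.
{B, C, D, G} is a candidate key since {B, C, D, G}⁺ = {A, B, C, D, E, F, G, H} covers every attribute.
Any other superkey properly contains one of these, so there are no further candidate keys.

{A, B}, {B, C, D, G}, {B, E}, {B, H}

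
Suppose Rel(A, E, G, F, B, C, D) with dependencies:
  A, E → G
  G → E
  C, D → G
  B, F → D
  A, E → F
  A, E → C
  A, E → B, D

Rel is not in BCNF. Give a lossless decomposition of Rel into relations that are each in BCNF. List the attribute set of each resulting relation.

{A, B, C, F}; {B, D, F}; {C, D, G}; {E, G}

Candidate keys of the original relation: {A, B, C, F}, {A, C, D}, {A, E}, {A, G}.
{A, B, C, D, E, F, G}: {G} determines {E, G} here but is not a superkey — split on G → E, giving {E, G} and {A, B, C, D, F, G}.
{E, G} is in BCNF.
{A, B, C, D, F, G}: {C, D} determines {C, D, G} here but is not a superkey — split on C, D → G, giving {C, D, G} and {A, B, C, D, F}.
{C, D, G} is in BCNF.
{A, B, C, D, F}: {B, F} determines {B, D, F} here but is not a superkey — split on B, F → D, giving {B, D, F} and {A, B, C, F}.
{B, D, F} is in BCNF.
{A, B, C, F} is in BCNF.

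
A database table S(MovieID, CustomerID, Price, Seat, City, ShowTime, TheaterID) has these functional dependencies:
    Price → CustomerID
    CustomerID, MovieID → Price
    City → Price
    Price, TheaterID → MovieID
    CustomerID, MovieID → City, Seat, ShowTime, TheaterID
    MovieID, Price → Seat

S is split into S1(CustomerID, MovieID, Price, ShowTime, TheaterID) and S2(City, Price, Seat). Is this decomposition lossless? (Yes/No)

S1 ∩ S2 = {Price}; its closure under F is {CustomerID, Price}.
Neither S1 nor S2 is contained in that closure, so the decomposition is lossy.

No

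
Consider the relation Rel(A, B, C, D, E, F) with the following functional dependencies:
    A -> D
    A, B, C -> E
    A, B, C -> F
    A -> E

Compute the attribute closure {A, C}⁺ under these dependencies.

{A, C, D, E}

Start with {A, C}.
A -> D applies; add {D} → now {A, C, D}.
A -> E applies; add {E} → now {A, C, D, E}.
No further FD applies.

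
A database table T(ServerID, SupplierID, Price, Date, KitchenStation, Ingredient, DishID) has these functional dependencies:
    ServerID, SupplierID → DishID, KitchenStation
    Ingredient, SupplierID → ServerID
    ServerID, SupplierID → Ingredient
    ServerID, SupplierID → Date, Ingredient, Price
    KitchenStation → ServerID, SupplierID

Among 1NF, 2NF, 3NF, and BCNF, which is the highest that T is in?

BCNF

Candidate keys: {Ingredient, SupplierID}, {KitchenStation}, {ServerID, SupplierID}. Prime attributes: {Ingredient, KitchenStation, ServerID, SupplierID}.
Every FD has a superkey on the left, so the relation is in BCNF.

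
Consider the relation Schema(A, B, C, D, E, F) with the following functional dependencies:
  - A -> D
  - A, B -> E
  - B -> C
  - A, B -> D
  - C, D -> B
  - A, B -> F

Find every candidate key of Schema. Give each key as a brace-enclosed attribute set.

No FD produces {A}, so it must be in every candidate key.
{A, B}⁺ = {A, B, C, D, E, F} — all of the relation — so {A, B} is a candidate key.
{A, C}⁺ = {A, B, C, D, E, F} — all of the relation — so {A, C} is a candidate key.
No proper subset of any of these is a key, and no other minimal superkey exists.

{A, B}, {A, C}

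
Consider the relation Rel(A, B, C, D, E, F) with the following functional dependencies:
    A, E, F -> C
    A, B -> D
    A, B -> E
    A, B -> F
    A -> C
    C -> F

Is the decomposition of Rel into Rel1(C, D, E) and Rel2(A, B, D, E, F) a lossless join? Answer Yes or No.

No

Common attributes: {D, E}; their closure is {D, E}.
Neither Rel1 nor Rel2 is contained in that closure, so the decomposition is lossy.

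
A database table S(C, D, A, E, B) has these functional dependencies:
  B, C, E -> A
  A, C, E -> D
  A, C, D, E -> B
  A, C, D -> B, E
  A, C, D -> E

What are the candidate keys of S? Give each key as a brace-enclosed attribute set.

{A, C, D}, {A, C, E}, {B, C, E}

No FD produces {C}, so it must be in every candidate key.
Closure of {A, C, D} is {A, B, C, D, E}, the whole schema; {A, C, D} is a candidate key.
Closure of {A, C, E} is {A, B, C, D, E}, the whole schema; {A, C, E} is a candidate key.
Closure of {B, C, E} is {A, B, C, D, E}, the whole schema; {B, C, E} is a candidate key.
Any other superkey properly contains one of these, so there are no further candidate keys.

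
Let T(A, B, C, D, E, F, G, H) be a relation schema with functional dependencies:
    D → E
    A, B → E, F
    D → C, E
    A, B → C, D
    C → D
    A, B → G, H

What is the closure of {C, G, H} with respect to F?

{C, D, E, G, H}

Start with {C, G, H}.
C → D applies; add {D} → now {C, D, G, H}.
D → E applies; add {E} → now {C, D, E, G, H}.
No further FD applies.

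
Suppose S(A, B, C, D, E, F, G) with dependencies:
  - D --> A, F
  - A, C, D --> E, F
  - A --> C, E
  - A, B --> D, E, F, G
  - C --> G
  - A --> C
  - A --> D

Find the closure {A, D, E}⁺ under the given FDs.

{A, C, D, E, F, G}

Start with {A, D, E}.
D --> A, F applies; add {F} → now {A, D, E, F}.
A --> C, E applies; add {C} → now {A, C, D, E, F}.
C --> G applies; add {G} → now {A, C, D, E, F, G}.
No further FD applies.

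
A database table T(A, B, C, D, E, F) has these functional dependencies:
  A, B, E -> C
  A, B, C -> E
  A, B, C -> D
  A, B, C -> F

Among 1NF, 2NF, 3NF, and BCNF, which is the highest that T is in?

Candidate keys: {A, B, C}, {A, B, E}. Prime attributes: {A, B, C, E}.
Each dependency's left side is a superkey — BCNF holds.

BCNF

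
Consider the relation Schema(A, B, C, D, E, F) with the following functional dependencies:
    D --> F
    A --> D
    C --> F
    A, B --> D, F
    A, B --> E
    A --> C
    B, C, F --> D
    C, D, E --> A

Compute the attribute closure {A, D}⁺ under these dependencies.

{A, C, D, F}

Start with {A, D}.
D --> F applies; add {F} → now {A, D, F}.
A --> C applies; add {C} → now {A, C, D, F}.
No further FD applies.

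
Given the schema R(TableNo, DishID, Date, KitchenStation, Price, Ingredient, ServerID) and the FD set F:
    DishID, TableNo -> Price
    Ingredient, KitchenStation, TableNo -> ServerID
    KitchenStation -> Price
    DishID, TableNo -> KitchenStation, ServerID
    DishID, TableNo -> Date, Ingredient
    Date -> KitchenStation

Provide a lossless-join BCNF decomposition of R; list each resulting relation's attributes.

{Date, DishID, Ingredient, TableNo}; {Date, KitchenStation}; {Ingredient, KitchenStation, ServerID, TableNo}; {KitchenStation, Price}

Candidate key of the original relation: {DishID, TableNo}.
In {Date, DishID, Ingredient, KitchenStation, Price, ServerID, TableNo}, {Ingredient, KitchenStation, TableNo} is not a superkey ({Ingredient, KitchenStation, TableNo}⁺ restricted to this set is {Ingredient, KitchenStation, Price, ServerID, TableNo}), so split on Ingredient, KitchenStation, TableNo -> Price, ServerID into {Ingredient, KitchenStation, Price, ServerID, TableNo} and {Date, DishID, Ingredient, KitchenStation, TableNo}.
In {Ingredient, KitchenStation, Price, ServerID, TableNo}, {KitchenStation} is not a superkey ({KitchenStation}⁺ restricted to this set is {KitchenStation, Price}), so split on KitchenStation -> Price into {KitchenStation, Price} and {Ingredient, KitchenStation, ServerID, TableNo}.
{KitchenStation, Price} is in BCNF.
{Ingredient, KitchenStation, ServerID, TableNo} is in BCNF.
In {Date, DishID, Ingredient, KitchenStation, TableNo}, {Date} is not a superkey ({Date}⁺ restricted to this set is {Date, KitchenStation}), so split on Date -> KitchenStation into {Date, KitchenStation} and {Date, DishID, Ingredient, TableNo}.
{Date, KitchenStation} is in BCNF.
{Date, DishID, Ingredient, TableNo} is in BCNF.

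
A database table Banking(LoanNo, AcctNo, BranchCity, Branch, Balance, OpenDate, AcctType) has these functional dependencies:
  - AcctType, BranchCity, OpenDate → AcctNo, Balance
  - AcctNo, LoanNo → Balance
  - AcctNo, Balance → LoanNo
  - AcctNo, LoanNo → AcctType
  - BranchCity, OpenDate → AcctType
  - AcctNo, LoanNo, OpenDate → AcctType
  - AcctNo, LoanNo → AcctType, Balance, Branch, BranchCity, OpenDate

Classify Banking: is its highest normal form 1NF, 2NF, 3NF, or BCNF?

BCNF

Candidate keys: {AcctNo, Balance}, {AcctNo, LoanNo}, {BranchCity, OpenDate}. Prime attributes: {AcctNo, Balance, BranchCity, LoanNo, OpenDate}.
The left-hand side of every FD is a superkey, so BCNF is satisfied.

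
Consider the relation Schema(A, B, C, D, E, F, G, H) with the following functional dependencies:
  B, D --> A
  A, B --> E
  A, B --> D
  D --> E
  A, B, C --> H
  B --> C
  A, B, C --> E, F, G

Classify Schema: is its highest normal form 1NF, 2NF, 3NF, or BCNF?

1NF

Candidate keys: {A, B}, {B, D}. Prime attributes: {A, B, D}.
For D --> E we have {D}⁺ = {D, E}; {D} is not a superkey, so BCNF fails.
D --> E has non-prime {E} on the right and a non-superkey on the left, so 3NF fails.
The proper key subset {B} of {A, B} determines non-prime {C}, so the relation is not even in 2NF.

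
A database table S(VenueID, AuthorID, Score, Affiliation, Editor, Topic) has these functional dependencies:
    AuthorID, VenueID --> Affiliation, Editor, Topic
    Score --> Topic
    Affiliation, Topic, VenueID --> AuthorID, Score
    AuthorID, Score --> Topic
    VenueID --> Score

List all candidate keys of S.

No FD produces {VenueID}, so it must be in every candidate key.
{Affiliation, VenueID}⁺ = {Affiliation, AuthorID, Editor, Score, Topic, VenueID} — all of the relation — so {Affiliation, VenueID} is a candidate key.
{AuthorID, VenueID}⁺ = {Affiliation, AuthorID, Editor, Score, Topic, VenueID} — all of the relation — so {AuthorID, VenueID} is a candidate key.
Any other superkey properly contains one of these, so there are no further candidate keys.

{Affiliation, VenueID}, {AuthorID, VenueID}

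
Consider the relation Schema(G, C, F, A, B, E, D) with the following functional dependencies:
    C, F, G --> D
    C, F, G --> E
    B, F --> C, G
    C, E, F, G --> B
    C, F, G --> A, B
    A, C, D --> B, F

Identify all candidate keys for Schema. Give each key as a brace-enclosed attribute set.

{A, C, D}, {B, F}, {C, F, G}

Closure of {B, F} is {A, B, C, D, E, F, G}, the whole schema; {B, F} is a candidate key.
Closure of {A, C, D} is {A, B, C, D, E, F, G}, the whole schema; {A, C, D} is a candidate key.
Closure of {C, F, G} is {A, B, C, D, E, F, G}, the whole schema; {C, F, G} is a candidate key.
These are minimal and exhaustive — every other superkey contains one of them.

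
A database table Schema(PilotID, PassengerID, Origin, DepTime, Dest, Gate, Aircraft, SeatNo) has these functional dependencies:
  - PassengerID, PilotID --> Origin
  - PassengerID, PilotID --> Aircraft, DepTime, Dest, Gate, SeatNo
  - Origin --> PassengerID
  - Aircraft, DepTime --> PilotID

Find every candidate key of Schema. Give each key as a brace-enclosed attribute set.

Closure of {Origin, PilotID} is {Aircraft, DepTime, Dest, Gate, Origin, PassengerID, PilotID, SeatNo}, the whole schema; {Origin, PilotID} is a candidate key.
Closure of {PassengerID, PilotID} is {Aircraft, DepTime, Dest, Gate, Origin, PassengerID, PilotID, SeatNo}, the whole schema; {PassengerID, PilotID} is a candidate key.
Closure of {Aircraft, DepTime, Origin} is {Aircraft, DepTime, Dest, Gate, Origin, PassengerID, PilotID, SeatNo}, the whole schema; {Aircraft, DepTime, Origin} is a candidate key.
Closure of {Aircraft, DepTime, PassengerID} is {Aircraft, DepTime, Dest, Gate, Origin, PassengerID, PilotID, SeatNo}, the whole schema; {Aircraft, DepTime, PassengerID} is a candidate key.
Any other superkey properly contains one of these, so there are no further candidate keys.

{Aircraft, DepTime, Origin}, {Aircraft, DepTime, PassengerID}, {Origin, PilotID}, {PassengerID, PilotID}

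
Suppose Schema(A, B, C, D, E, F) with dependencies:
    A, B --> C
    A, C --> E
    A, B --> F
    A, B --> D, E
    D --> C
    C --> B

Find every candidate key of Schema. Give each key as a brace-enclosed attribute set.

Attributes never on any right-hand side: {A} — every candidate key must contain it.
{A, B}⁺ = {A, B, C, D, E, F} — all of the relation — so {A, B} is a candidate key.
{A, C}⁺ = {A, B, C, D, E, F} — all of the relation — so {A, C} is a candidate key.
{A, D}⁺ = {A, B, C, D, E, F} — all of the relation — so {A, D} is a candidate key.
Any other superkey properly contains one of these, so there are no further candidate keys.

{A, B}, {A, C}, {A, D}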